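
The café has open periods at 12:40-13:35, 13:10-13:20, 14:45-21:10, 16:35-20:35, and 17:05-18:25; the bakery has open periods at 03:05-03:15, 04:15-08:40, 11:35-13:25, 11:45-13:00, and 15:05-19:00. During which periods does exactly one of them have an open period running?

Merge the first list: 12:40–13:35, 14:45–21:10.
Merge the second list: 03:05–03:15, 04:15–08:40, 11:35–13:25, 15:05–19:00.
A but not B: 13:25–13:35, 14:45–15:05, 19:00–21:10.
B but not A: 03:05–03:15, 04:15–08:40, 11:35–12:40.
Combining gives A △ B.

03:05–03:15, 04:15–08:40, 11:35–12:40, 13:25–13:35, 14:45–15:05, 19:00–21:10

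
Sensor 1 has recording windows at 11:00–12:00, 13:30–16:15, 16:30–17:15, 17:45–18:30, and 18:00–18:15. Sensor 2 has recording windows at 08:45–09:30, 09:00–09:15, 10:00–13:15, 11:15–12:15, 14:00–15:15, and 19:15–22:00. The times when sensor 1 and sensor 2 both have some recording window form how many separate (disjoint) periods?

Merge the first list: 11:00-12:00, 13:30-16:15, 16:30-17:15, 17:45-18:30.
Merge the second list: 08:45-09:30, 10:00-13:15, 14:00-15:15, 19:15-22:00.
A ∩ B = 11:00-12:00, 14:00-15:15.
That is 2 disjoint pieces.

2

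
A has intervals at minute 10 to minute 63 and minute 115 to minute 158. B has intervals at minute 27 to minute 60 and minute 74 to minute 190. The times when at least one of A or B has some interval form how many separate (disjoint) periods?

2

A ∪ B = minute 10 to minute 63, minute 74 to minute 190.
That is 2 disjoint pieces.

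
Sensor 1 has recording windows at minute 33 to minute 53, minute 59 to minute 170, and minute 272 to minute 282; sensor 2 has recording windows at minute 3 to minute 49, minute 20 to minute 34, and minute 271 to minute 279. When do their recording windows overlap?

Merge the second list: minute 3 to minute 49, minute 271 to minute 279.
minute 33 to minute 53 ∩ B → minute 33 to minute 49.
minute 59 to minute 170 meets no B interval.
minute 272 to minute 282 ∩ B → minute 272 to minute 279.

minute 33 to minute 49, minute 272 to minute 279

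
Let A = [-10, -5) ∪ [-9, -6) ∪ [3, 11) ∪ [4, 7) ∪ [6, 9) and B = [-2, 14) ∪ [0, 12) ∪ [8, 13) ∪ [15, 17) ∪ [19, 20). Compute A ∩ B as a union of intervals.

[3, 11)

A, merged: [-10, -5), [3, 11).
B, merged: [-2, 14), [15, 17), [19, 20).
[-10, -5) falls entirely outside B.
[3, 11) overlaps B on [3, 11).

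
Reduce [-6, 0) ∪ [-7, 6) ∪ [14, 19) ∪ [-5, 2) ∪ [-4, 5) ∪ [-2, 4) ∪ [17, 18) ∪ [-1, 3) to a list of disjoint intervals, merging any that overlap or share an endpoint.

[-7, 6) ∪ [14, 19)

Sort by start: [-7, 6), [-6, 0), [-5, 2), [-4, 5), [-2, 4), [-1, 3), [14, 19), [17, 18).
[-6, 0) overlaps/touches [-7, 6) → extend to [-7, 6).
[-5, 2) overlaps/touches [-7, 6) → extend to [-7, 6).
[-4, 5) overlaps/touches [-7, 6) → extend to [-7, 6).
[-2, 4) overlaps/touches [-7, 6) → extend to [-7, 6).
[-1, 3) overlaps/touches [-7, 6) → extend to [-7, 6).
[14, 19) is disjoint → start new block.
[17, 18) overlaps/touches [14, 19) → extend to [14, 19).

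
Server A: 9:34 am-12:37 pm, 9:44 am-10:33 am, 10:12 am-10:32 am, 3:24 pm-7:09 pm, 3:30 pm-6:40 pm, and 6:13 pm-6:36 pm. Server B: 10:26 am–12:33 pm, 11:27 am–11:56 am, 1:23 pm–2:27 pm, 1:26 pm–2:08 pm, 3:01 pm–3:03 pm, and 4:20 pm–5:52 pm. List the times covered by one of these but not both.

First set merges to 9:34 am-12:37 pm, 3:24 pm-7:09 pm.
Second set merges to 10:26 am-12:33 pm, 1:23 pm-2:27 pm, 3:01 pm-3:03 pm, 4:20 pm-5:52 pm.
Only in the first: 9:34 am-10:26 am, 12:33 pm-12:37 pm, 3:24 pm-4:20 pm, 5:52 pm-7:09 pm.
Only in the second: 1:23 pm-2:27 pm, 3:01 pm-3:03 pm.
Together these are the periods covered by exactly one.

9:34 am-10:26 am, 12:33 pm-12:37 pm, 1:23 pm-2:27 pm, 3:01 pm-3:03 pm, 3:24 pm-4:20 pm, 5:52 pm-7:09 pm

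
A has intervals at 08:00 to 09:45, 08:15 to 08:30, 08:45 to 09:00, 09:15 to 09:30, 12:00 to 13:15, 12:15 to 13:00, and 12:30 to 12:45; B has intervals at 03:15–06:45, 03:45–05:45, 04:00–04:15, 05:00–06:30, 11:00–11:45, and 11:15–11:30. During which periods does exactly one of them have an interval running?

A, merged: 08:00–09:45, 12:00–13:15.
B, merged: 03:15–06:45, 11:00–11:45.
Only in the first: 08:00–09:45, 12:00–13:15.
Only in the second: 03:15–06:45, 11:00–11:45.
Together these are the periods covered by exactly one.

03:15–06:45, 08:00–09:45, 11:00–11:45, 12:00–13:15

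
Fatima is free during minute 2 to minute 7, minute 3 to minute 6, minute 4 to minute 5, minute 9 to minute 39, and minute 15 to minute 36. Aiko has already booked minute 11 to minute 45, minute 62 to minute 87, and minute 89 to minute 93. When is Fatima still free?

minute 2 to minute 7, minute 9 to minute 11

First set merges to minute 2 to minute 7, minute 9 to minute 39.
minute 2 to minute 7 is untouched.
minute 9 to minute 39 with B removed leaves minute 9 to minute 11.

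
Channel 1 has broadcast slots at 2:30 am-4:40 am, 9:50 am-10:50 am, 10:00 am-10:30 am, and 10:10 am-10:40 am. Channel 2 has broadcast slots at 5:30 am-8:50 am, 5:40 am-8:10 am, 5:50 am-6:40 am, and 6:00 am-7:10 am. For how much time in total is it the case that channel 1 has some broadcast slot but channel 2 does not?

3 h 10 min

First set merges to 2:30 am–4:40 am, 9:50 am–10:50 am.
Second set merges to 5:30 am–8:50 am.
A \ B = 2:30 am–4:40 am, 9:50 am–10:50 am.
Total: 2 h 10 min + 1 h = 3 h 10 min.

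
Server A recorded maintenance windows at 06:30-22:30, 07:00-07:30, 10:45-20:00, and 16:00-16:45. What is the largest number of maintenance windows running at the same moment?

At 16:00, 3 of the intervals are simultaneously active.
No point has more.

3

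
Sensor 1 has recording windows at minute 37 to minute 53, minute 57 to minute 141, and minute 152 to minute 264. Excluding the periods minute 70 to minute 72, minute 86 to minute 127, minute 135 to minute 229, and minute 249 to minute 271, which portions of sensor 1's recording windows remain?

minute 37 to minute 53, minute 57 to minute 70, minute 72 to minute 86, minute 127 to minute 135, minute 229 to minute 249

minute 37 to minute 53: nothing removed.
minute 57 to minute 141 \ B = minute 57 to minute 70, minute 72 to minute 86, minute 127 to minute 135.
minute 152 to minute 264 \ B = minute 229 to minute 249.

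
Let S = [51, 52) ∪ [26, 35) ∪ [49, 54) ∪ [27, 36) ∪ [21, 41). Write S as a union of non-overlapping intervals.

Sort by start: [21, 41), [26, 35), [27, 36), [49, 54), [51, 52).
[26, 35) overlaps/touches [21, 41) → extend to [21, 41).
[27, 36) overlaps/touches [21, 41) → extend to [21, 41).
[49, 54) is disjoint → start new block.
[51, 52) overlaps/touches [49, 54) → extend to [49, 54).

[21, 41) ∪ [49, 54)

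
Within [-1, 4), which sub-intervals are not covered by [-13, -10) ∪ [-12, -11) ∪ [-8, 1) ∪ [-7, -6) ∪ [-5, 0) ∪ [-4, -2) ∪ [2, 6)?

[1, 2)

The merged coverage is [-13, -10), [-8, 1), [2, 6).
Gaps within [-1, 4): [1, 2).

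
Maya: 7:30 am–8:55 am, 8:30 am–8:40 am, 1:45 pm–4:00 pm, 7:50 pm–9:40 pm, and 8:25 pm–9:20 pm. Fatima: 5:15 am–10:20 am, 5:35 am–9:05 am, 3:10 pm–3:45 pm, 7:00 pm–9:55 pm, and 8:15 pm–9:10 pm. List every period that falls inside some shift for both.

7:30 am–8:55 am, 3:10 pm–3:45 pm, 7:50 pm–9:40 pm

Merge the first list: 7:30 am–8:55 am, 1:45 pm–4:00 pm, 7:50 pm–9:40 pm.
Merge the second list: 5:15 am–10:20 am, 3:10 pm–3:45 pm, 7:00 pm–9:55 pm.
7:30 am–8:55 am ∩ B → 7:30 am–8:55 am.
1:45 pm–4:00 pm ∩ B → 3:10 pm–3:45 pm.
7:50 pm–9:40 pm ∩ B → 7:50 pm–9:40 pm.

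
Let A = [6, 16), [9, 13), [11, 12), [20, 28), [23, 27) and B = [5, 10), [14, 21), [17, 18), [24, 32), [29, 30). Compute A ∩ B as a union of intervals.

A, merged: [6, 16), [20, 28).
B, merged: [5, 10), [14, 21), [24, 32).
[6, 16) ∩ B → [6, 10), [14, 16).
[20, 28) ∩ B → [20, 21), [24, 28).

[6, 10) ∪ [14, 16) ∪ [20, 21) ∪ [24, 28)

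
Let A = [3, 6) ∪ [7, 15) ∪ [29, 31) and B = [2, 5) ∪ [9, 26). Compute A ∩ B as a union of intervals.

[3, 6) meets the second set on [3, 5).
[7, 15) meets the second set on [9, 15).
[29, 31): no overlap with the second set.

[3, 5) ∪ [9, 15)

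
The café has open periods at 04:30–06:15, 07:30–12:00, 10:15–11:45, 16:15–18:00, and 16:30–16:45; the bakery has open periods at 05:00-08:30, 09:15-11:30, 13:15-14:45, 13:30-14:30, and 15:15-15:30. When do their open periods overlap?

05:00–06:15, 07:30–08:30, 09:15–11:30

A, merged: 04:30–06:15, 07:30–12:00, 16:15–18:00.
B, merged: 05:00–08:30, 09:15–11:30, 13:15–14:45, 15:15–15:30.
04:30–06:15 overlaps B on 05:00–06:15.
07:30–12:00 overlaps B on 07:30–08:30, 09:15–11:30.
16:15–18:00 falls entirely outside B.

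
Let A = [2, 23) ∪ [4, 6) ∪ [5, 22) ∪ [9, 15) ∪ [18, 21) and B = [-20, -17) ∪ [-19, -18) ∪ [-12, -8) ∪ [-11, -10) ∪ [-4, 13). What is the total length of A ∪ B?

34

First set merges to [2, 23).
Second set merges to [-20, -17), [-12, -8), [-4, 13).
A ∪ B = [-20, -17), [-12, -8), [-4, 23).
Total: 3 + 4 + 27 = 34.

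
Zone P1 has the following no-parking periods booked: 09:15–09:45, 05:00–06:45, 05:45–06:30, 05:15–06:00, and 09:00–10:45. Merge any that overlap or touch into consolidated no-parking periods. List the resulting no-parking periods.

Sort by start: 05:00–06:45, 05:15–06:00, 05:45–06:30, 09:00–10:45, 09:15–09:45.
05:15–06:00 overlaps/touches 05:00–06:45 → extend to 05:00–06:45.
05:45–06:30 overlaps/touches 05:00–06:45 → extend to 05:00–06:45.
09:00–10:45 is disjoint → start new block.
09:15–09:45 overlaps/touches 09:00–10:45 → extend to 09:00–10:45.

05:00–06:45, 09:00–10:45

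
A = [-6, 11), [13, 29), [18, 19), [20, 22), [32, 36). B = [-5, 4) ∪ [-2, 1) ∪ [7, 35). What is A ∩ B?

[-5, 4) ∪ [7, 11) ∪ [13, 29) ∪ [32, 35)

A, merged: [-6, 11), [13, 29), [32, 36).
B, merged: [-5, 4), [7, 35).
[-6, 11) meets the second set on [-5, 4), [7, 11).
[13, 29) meets the second set on [13, 29).
[32, 36) meets the second set on [32, 35).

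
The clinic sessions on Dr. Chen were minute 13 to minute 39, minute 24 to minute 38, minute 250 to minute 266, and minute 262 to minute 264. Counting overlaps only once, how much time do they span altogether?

Merged: minute 13 to minute 39, minute 250 to minute 266.
Lengths: 26 minutes + 16 minutes = 42 minutes.

42 minutes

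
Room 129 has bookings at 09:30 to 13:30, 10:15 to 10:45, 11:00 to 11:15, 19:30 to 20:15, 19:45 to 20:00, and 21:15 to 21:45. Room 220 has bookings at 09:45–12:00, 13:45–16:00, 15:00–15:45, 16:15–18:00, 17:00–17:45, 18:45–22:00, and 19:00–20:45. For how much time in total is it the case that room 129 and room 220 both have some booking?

3 h 30 min

First set merges to 09:30-13:30, 19:30-20:15, 21:15-21:45.
Second set merges to 09:45-12:00, 13:45-16:00, 16:15-18:00, 18:45-22:00.
A ∩ B = 09:45-12:00, 19:30-20:15, 21:15-21:45.
Total: 2 h 15 min + 45 min + 30 min = 3 h 30 min.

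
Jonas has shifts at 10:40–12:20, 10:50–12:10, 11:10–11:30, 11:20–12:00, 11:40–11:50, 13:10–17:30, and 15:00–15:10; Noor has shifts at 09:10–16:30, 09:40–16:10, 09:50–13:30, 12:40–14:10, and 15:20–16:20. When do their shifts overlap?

Merge the first list: 10:40–12:20, 13:10–17:30.
Merge the second list: 09:10–16:30.
10:40–12:20 meets the second set on 10:40–12:20.
13:10–17:30 meets the second set on 13:10–16:30.

10:40–12:20, 13:10–16:30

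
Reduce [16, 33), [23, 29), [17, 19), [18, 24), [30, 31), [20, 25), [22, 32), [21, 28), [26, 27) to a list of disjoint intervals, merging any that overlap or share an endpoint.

Sort by start: [16, 33), [17, 19), [18, 24), [20, 25), [21, 28), [22, 32), [23, 29), [26, 27), [30, 31).
[17, 19) overlaps/touches [16, 33) → extend to [16, 33).
[18, 24) overlaps/touches [16, 33) → extend to [16, 33).
[20, 25) overlaps/touches [16, 33) → extend to [16, 33).
[21, 28) overlaps/touches [16, 33) → extend to [16, 33).
[22, 32) overlaps/touches [16, 33) → extend to [16, 33).
[23, 29) overlaps/touches [16, 33) → extend to [16, 33).
[26, 27) overlaps/touches [16, 33) → extend to [16, 33).
[30, 31) overlaps/touches [16, 33) → extend to [16, 33).

[16, 33)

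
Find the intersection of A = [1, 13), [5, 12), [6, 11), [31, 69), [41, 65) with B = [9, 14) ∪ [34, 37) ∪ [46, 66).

[9, 13) ∪ [34, 37) ∪ [46, 66)

First set merges to [1, 13), [31, 69).
[1, 13) meets the second set on [9, 13).
[31, 69) meets the second set on [34, 37), [46, 66).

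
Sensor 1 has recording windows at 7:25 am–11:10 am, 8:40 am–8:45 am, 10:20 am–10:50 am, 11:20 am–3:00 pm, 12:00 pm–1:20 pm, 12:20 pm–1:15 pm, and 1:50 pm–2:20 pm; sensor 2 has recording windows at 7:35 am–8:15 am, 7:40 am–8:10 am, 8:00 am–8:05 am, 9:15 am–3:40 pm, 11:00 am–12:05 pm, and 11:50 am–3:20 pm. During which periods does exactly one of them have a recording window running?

7:25 am-7:35 am, 8:15 am-9:15 am, 11:10 am-11:20 am, 3:00 pm-3:40 pm

First set merges to 7:25 am-11:10 am, 11:20 am-3:00 pm.
Second set merges to 7:35 am-8:15 am, 9:15 am-3:40 pm.
Only in the first: 7:25 am-7:35 am, 8:15 am-9:15 am.
Only in the second: 11:10 am-11:20 am, 3:00 pm-3:40 pm.
Together these are the periods covered by exactly one.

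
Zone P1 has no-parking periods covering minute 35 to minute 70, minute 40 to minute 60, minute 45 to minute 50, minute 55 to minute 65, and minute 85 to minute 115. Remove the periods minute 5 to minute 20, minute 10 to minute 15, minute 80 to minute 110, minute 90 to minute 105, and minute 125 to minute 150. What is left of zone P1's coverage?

Merge the first list: minute 35 to minute 70, minute 85 to minute 115.
Merge the second list: minute 5 to minute 20, minute 80 to minute 110, minute 125 to minute 150.
minute 35 to minute 70 is untouched.
minute 85 to minute 115 with B removed leaves minute 110 to minute 115.

minute 35 to minute 70, minute 110 to minute 115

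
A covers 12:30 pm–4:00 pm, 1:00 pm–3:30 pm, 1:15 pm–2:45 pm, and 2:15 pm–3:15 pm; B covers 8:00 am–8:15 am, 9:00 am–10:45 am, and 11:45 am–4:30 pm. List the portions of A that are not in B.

A, merged: 12:30 pm-4:00 pm.
12:30 pm-4:00 pm: entirely removed.

none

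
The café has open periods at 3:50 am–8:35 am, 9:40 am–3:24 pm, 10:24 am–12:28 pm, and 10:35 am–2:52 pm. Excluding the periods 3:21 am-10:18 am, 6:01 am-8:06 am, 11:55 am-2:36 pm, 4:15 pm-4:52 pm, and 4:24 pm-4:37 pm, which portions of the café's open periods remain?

10:18 am–11:55 am, 2:36 pm–3:24 pm

Merge the first list: 3:50 am–8:35 am, 9:40 am–3:24 pm.
Merge the second list: 3:21 am–10:18 am, 11:55 am–2:36 pm, 4:15 pm–4:52 pm.
3:50 am–8:35 am: fully covered by B → removed.
9:40 am–3:24 pm minus B → 10:18 am–11:55 am, 2:36 pm–3:24 pm.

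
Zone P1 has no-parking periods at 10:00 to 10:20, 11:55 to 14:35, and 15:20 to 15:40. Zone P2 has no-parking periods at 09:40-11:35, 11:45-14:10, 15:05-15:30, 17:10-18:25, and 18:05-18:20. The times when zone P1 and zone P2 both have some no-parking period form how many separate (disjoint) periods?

Merge the second list: 09:40–11:35, 11:45–14:10, 15:05–15:30, 17:10–18:25.
A ∩ B = 10:00–10:20, 11:55–14:10, 15:20–15:30.
That is 3 disjoint pieces.

3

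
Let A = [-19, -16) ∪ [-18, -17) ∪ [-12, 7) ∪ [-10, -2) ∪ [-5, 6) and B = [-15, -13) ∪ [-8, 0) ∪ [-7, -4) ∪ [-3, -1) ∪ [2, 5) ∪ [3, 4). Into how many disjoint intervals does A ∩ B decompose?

Merge the first list: [-19, -16), [-12, 7).
Merge the second list: [-15, -13), [-8, 0), [2, 5).
A ∩ B = [-8, 0), [2, 5).
That is 2 disjoint pieces.

2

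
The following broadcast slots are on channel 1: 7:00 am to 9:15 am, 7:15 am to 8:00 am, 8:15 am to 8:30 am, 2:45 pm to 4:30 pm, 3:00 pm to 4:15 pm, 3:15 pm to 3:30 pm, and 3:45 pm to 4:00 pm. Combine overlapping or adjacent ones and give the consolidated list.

7:15 am–8:00 am overlaps/touches 7:00 am–9:15 am → extend to 7:00 am–9:15 am.
8:15 am–8:30 am overlaps/touches 7:00 am–9:15 am → extend to 7:00 am–9:15 am.
2:45 pm–4:30 pm is disjoint → start new block.
3:00 pm–4:15 pm overlaps/touches 2:45 pm–4:30 pm → extend to 2:45 pm–4:30 pm.
3:15 pm–3:30 pm overlaps/touches 2:45 pm–4:30 pm → extend to 2:45 pm–4:30 pm.
3:45 pm–4:00 pm overlaps/touches 2:45 pm–4:30 pm → extend to 2:45 pm–4:30 pm.

7:00 am–9:15 am, 2:45 pm–4:30 pm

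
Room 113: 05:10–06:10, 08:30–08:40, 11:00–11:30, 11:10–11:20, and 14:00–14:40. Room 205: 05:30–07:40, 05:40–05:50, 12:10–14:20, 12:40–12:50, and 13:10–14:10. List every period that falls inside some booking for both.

05:30–06:10, 14:00–14:20

First set merges to 05:10–06:10, 08:30–08:40, 11:00–11:30, 14:00–14:40.
Second set merges to 05:30–07:40, 12:10–14:20.
05:10–06:10 meets the second set on 05:30–06:10.
08:30–08:40: no overlap with the second set.
11:00–11:30: no overlap with the second set.
14:00–14:40 meets the second set on 14:00–14:20.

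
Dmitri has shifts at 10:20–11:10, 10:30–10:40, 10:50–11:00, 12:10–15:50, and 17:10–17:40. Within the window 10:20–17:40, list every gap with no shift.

11:10–12:10, 15:50–17:10

Covered (merged): 10:20–11:10, 12:10–15:50, 17:10–17:40.
Uncovered inside 10:20–17:40: 11:10–12:10, 15:50–17:10.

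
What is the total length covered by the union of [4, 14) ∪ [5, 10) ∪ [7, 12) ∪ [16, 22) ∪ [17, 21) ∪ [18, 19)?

16

Merged: [4, 14), [16, 22).
Lengths: 10 + 6 = 16.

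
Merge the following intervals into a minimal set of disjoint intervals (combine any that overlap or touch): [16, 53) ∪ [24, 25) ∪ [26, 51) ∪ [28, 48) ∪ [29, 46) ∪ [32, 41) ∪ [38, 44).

[16, 53)

[24, 25) overlaps/touches [16, 53) → extend to [16, 53).
[26, 51) overlaps/touches [16, 53) → extend to [16, 53).
[28, 48) overlaps/touches [16, 53) → extend to [16, 53).
[29, 46) overlaps/touches [16, 53) → extend to [16, 53).
[32, 41) overlaps/touches [16, 53) → extend to [16, 53).
[38, 44) overlaps/touches [16, 53) → extend to [16, 53).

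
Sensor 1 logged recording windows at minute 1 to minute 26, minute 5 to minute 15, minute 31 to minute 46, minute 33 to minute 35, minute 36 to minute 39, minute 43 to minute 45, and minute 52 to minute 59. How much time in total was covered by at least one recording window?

Merged: minute 1 to minute 26, minute 31 to minute 46, minute 52 to minute 59.
Lengths: 25 minutes + 15 minutes + 7 minutes = 47 minutes.

47 minutes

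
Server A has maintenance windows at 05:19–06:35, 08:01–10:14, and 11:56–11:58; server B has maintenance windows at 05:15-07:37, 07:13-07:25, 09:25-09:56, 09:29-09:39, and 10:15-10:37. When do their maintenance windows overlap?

B, merged: 05:15–07:37, 09:25–09:56, 10:15–10:37.
05:19–06:35 ∩ B → 05:19–06:35.
08:01–10:14 ∩ B → 09:25–09:56.
11:56–11:58 meets no B interval.

05:19–06:35, 09:25–09:56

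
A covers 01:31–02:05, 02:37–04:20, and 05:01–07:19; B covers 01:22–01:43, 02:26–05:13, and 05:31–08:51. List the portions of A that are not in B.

01:43–02:05, 05:13–05:31

01:31–02:05 \ B = 01:43–02:05.
02:37–04:20: entirely removed.
05:01–07:19 \ B = 05:13–05:31.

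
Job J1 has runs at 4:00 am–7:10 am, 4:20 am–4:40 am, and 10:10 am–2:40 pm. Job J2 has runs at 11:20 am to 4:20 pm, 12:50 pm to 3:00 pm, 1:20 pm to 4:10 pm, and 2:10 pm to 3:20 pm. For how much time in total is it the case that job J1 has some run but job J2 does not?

A, merged: 4:00 am–7:10 am, 10:10 am–2:40 pm.
B, merged: 11:20 am–4:20 pm.
A \ B = 4:00 am–7:10 am, 10:10 am–11:20 am.
Total: 3 h 10 min + 1 h 10 min = 4 h 20 min.

4 h 20 min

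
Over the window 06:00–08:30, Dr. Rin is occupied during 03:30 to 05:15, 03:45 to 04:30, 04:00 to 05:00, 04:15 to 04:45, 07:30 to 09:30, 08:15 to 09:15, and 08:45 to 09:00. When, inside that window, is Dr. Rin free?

06:00–07:30

Covered (merged): 03:30–05:15, 07:30–09:30.
Complement within 06:00–08:30: 06:00–07:30.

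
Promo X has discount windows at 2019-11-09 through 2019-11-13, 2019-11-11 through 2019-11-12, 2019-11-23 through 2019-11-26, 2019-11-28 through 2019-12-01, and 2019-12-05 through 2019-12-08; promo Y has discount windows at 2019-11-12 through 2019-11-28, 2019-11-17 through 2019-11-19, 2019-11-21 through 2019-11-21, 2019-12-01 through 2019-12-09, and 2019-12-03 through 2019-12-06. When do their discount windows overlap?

2019-11-12 through 2019-11-13, 2019-11-23 through 2019-11-26, 2019-11-28 through 2019-11-28, 2019-12-01 through 2019-12-01, 2019-12-05 through 2019-12-08

Merge the first list: 2019-11-09 through 2019-11-13, 2019-11-23 through 2019-11-26, 2019-11-28 through 2019-12-01, 2019-12-05 through 2019-12-08.
Merge the second list: 2019-11-12 through 2019-11-28, 2019-12-01 through 2019-12-09.
2019-11-09 through 2019-11-13 ∩ B → 2019-11-12 through 2019-11-13.
2019-11-23 through 2019-11-26 ∩ B → 2019-11-23 through 2019-11-26.
2019-11-28 through 2019-12-01 ∩ B → 2019-11-28 through 2019-11-28, 2019-12-01 through 2019-12-01.
2019-12-05 through 2019-12-08 ∩ B → 2019-12-05 through 2019-12-08.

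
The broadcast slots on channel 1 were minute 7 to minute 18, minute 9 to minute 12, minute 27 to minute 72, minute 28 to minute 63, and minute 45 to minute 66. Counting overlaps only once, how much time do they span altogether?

Merged: minute 7 to minute 18, minute 27 to minute 72.
Lengths: 11 minutes + 45 minutes = 56 minutes.

56 minutes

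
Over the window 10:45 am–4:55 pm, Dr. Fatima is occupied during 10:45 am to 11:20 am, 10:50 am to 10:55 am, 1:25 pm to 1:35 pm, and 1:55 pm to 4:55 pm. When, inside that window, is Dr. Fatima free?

The merged coverage is 10:45 am–11:20 am, 1:25 pm–1:35 pm, 1:55 pm–4:55 pm.
Uncovered inside 10:45 am–4:55 pm: 11:20 am–1:25 pm, 1:35 pm–1:55 pm.

11:20 am–1:25 pm, 1:35 pm–1:55 pm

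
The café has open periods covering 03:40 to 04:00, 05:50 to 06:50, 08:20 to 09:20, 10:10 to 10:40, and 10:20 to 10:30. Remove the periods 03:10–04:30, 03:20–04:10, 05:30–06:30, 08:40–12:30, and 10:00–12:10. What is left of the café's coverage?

Merge the first list: 03:40–04:00, 05:50–06:50, 08:20–09:20, 10:10–10:40.
Merge the second list: 03:10–04:30, 05:30–06:30, 08:40–12:30.
03:40–04:00 lies entirely inside B → drops out.
05:50–06:50 with B removed leaves 06:30–06:50.
08:20–09:20 with B removed leaves 08:20–08:40.
10:10–10:40 lies entirely inside B → drops out.

06:30–06:50, 08:20–08:40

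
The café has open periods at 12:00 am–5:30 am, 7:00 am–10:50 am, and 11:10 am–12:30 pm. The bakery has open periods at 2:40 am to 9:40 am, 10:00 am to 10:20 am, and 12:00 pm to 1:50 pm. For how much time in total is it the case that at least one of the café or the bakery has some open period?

13 h 30 min

A ∪ B = 12:00 am–10:50 am, 11:10 am–1:50 pm.
Total: 10 h 50 min + 2 h 40 min = 13 h 30 min.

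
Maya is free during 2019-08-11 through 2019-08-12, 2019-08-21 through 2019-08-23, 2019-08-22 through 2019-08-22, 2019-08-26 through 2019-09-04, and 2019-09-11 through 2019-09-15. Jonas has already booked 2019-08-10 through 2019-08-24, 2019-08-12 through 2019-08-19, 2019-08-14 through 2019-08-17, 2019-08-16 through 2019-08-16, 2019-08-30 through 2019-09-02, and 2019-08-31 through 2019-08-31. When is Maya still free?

2019-08-26 through 2019-08-29, 2019-09-03 through 2019-09-04, 2019-09-11 through 2019-09-15

Merge the first list: 2019-08-11 through 2019-08-12, 2019-08-21 through 2019-08-23, 2019-08-26 through 2019-09-04, 2019-09-11 through 2019-09-15.
Merge the second list: 2019-08-10 through 2019-08-24, 2019-08-30 through 2019-09-02.
2019-08-11 through 2019-08-12: fully covered by B → removed.
2019-08-21 through 2019-08-23: fully covered by B → removed.
2019-08-26 through 2019-09-04 minus B → 2019-08-26 through 2019-08-29, 2019-09-03 through 2019-09-04.
2019-09-11 through 2019-09-15: no B overlap → unchanged.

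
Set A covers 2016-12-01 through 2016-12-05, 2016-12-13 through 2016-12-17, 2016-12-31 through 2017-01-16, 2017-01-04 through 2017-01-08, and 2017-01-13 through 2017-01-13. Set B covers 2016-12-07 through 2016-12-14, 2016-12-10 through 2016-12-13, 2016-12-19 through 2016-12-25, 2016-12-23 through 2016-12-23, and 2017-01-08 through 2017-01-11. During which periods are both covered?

A, merged: 2016-12-01 through 2016-12-05, 2016-12-13 through 2016-12-17, 2016-12-31 through 2017-01-16.
B, merged: 2016-12-07 through 2016-12-14, 2016-12-19 through 2016-12-25, 2017-01-08 through 2017-01-11.
2016-12-01 through 2016-12-05 falls entirely outside B.
2016-12-13 through 2016-12-17 overlaps B on 2016-12-13 through 2016-12-14.
2016-12-31 through 2017-01-16 overlaps B on 2017-01-08 through 2017-01-11.

2016-12-13 through 2016-12-14, 2017-01-08 through 2017-01-11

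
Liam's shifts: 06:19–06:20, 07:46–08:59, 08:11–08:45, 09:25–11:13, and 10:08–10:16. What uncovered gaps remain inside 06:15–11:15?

06:15–06:19, 06:20–07:46, 08:59–09:25, 11:13–11:15

The merged coverage is 06:19–06:20, 07:46–08:59, 09:25–11:13.
Complement within 06:15–11:15: 06:15–06:19, 06:20–07:46, 08:59–09:25, 11:13–11:15.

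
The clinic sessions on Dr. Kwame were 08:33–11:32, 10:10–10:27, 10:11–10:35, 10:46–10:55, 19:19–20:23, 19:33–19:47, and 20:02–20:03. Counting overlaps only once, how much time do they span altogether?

4 h 3 min

Merged: 08:33–11:32, 19:19–20:23.
Lengths: 2 h 59 min + 1 h 4 min = 4 h 3 min.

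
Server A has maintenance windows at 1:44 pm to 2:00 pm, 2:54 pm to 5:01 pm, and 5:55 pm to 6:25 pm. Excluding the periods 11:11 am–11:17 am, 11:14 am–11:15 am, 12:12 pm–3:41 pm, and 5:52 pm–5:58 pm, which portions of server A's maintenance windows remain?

B, merged: 11:11 am–11:17 am, 12:12 pm–3:41 pm, 5:52 pm–5:58 pm.
1:44 pm–2:00 pm: entirely removed.
2:54 pm–5:01 pm \ B = 3:41 pm–5:01 pm.
5:55 pm–6:25 pm \ B = 5:58 pm–6:25 pm.

3:41 pm–5:01 pm, 5:58 pm–6:25 pm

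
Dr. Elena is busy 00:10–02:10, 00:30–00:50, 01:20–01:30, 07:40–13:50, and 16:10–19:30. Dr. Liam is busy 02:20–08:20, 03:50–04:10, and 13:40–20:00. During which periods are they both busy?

07:40–08:20, 13:40–13:50, 16:10–19:30

A, merged: 00:10–02:10, 07:40–13:50, 16:10–19:30.
B, merged: 02:20–08:20, 13:40–20:00.
00:10–02:10: no overlap with the second set.
07:40–13:50 meets the second set on 07:40–08:20, 13:40–13:50.
16:10–19:30 meets the second set on 16:10–19:30.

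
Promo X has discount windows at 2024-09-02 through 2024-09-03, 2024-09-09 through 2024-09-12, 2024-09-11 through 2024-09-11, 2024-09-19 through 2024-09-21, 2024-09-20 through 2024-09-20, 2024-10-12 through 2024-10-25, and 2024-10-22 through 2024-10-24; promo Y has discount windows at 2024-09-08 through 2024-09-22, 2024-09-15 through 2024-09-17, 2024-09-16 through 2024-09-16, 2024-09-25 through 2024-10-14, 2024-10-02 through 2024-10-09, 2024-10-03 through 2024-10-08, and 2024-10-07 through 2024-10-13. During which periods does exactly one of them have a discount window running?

2024-09-02 through 2024-09-03, 2024-09-08 through 2024-09-08, 2024-09-13 through 2024-09-18, 2024-09-22 through 2024-09-22, 2024-09-25 through 2024-10-11, 2024-10-15 through 2024-10-25

First set merges to 2024-09-02 through 2024-09-03, 2024-09-09 through 2024-09-12, 2024-09-19 through 2024-09-21, 2024-10-12 through 2024-10-25.
Second set merges to 2024-09-08 through 2024-09-22, 2024-09-25 through 2024-10-14.
Only in the first: 2024-09-02 through 2024-09-03, 2024-10-15 through 2024-10-25.
Only in the second: 2024-09-08 through 2024-09-08, 2024-09-13 through 2024-09-18, 2024-09-22 through 2024-09-22, 2024-09-25 through 2024-10-11.
Together these are the periods covered by exactly one.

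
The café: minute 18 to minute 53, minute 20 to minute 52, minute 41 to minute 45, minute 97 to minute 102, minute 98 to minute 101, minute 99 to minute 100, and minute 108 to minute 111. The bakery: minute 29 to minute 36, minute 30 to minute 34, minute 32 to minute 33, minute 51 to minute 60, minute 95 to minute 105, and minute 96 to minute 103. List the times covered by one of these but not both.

First set merges to minute 18 to minute 53, minute 97 to minute 102, minute 108 to minute 111.
Second set merges to minute 29 to minute 36, minute 51 to minute 60, minute 95 to minute 105.
A \ B = minute 18 to minute 29, minute 36 to minute 51, minute 108 to minute 111.
B \ A = minute 53 to minute 60, minute 95 to minute 97, minute 102 to minute 105.
Union of the two gives the symmetric difference.

minute 18 to minute 29, minute 36 to minute 51, minute 53 to minute 60, minute 95 to minute 97, minute 102 to minute 105, minute 108 to minute 111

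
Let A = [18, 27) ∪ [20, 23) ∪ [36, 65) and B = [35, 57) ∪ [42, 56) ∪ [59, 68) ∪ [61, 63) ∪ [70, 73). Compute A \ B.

[18, 27) ∪ [57, 59)

Merge the first list: [18, 27), [36, 65).
Merge the second list: [35, 57), [59, 68), [70, 73).
[18, 27): no B overlap → unchanged.
[36, 65) minus B → [57, 59).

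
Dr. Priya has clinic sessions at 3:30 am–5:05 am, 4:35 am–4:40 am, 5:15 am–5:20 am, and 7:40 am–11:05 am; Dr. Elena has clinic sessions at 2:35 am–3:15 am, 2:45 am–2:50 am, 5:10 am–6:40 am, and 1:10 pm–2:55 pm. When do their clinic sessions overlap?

A, merged: 3:30 am–5:05 am, 5:15 am–5:20 am, 7:40 am–11:05 am.
B, merged: 2:35 am–3:15 am, 5:10 am–6:40 am, 1:10 pm–2:55 pm.
3:30 am–5:05 am falls entirely outside B.
5:15 am–5:20 am overlaps B on 5:15 am–5:20 am.
7:40 am–11:05 am falls entirely outside B.

5:15 am–5:20 am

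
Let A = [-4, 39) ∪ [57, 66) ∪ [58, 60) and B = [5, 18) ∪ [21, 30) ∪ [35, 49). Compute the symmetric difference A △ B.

Merge the first list: [-4, 39), [57, 66).
A but not B: [-4, 5), [18, 21), [30, 35), [57, 66).
B but not A: [39, 49).
Combining gives A △ B.

[-4, 5) ∪ [18, 21) ∪ [30, 35) ∪ [39, 49) ∪ [57, 66)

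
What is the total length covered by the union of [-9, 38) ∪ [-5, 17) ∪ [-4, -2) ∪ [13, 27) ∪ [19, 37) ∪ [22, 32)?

Merged: [-9, 38).
Length: 47.

47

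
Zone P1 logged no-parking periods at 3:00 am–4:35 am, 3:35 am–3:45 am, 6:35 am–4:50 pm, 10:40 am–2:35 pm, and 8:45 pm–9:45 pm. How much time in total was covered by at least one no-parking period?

Merged: 3:00 am–4:35 am, 6:35 am–4:50 pm, 8:45 pm–9:45 pm.
Lengths: 1 h 35 min + 10 h 15 min + 1 h = 12 h 50 min.

12 h 50 min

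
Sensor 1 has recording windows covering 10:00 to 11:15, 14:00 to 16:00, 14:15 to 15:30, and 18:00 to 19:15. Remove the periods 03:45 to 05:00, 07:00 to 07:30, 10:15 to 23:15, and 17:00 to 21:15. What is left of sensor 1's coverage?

Merge the first list: 10:00–11:15, 14:00–16:00, 18:00–19:15.
Merge the second list: 03:45–05:00, 07:00–07:30, 10:15–23:15.
10:00–11:15 with B removed leaves 10:00–10:15.
14:00–16:00 lies entirely inside B → drops out.
18:00–19:15 lies entirely inside B → drops out.

10:00–10:15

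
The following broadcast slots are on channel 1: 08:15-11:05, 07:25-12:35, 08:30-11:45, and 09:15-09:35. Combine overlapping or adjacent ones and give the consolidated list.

Sort by start: 07:25-12:35, 08:15-11:05, 08:30-11:45, 09:15-09:35.
08:15-11:05 overlaps/touches 07:25-12:35 → extend to 07:25-12:35.
08:30-11:45 overlaps/touches 07:25-12:35 → extend to 07:25-12:35.
09:15-09:35 overlaps/touches 07:25-12:35 → extend to 07:25-12:35.

07:25-12:35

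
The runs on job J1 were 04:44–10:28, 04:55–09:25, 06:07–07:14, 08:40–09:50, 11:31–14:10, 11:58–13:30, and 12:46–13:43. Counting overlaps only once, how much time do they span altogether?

Merged: 04:44–10:28, 11:31–14:10.
Lengths: 5 h 44 min + 2 h 39 min = 8 h 23 min.

8 h 23 min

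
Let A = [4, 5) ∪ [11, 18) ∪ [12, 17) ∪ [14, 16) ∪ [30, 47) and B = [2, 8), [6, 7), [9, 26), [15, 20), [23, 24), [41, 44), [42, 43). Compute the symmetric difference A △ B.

[2, 4) ∪ [5, 8) ∪ [9, 11) ∪ [18, 26) ∪ [30, 41) ∪ [44, 47)

A, merged: [4, 5), [11, 18), [30, 47).
B, merged: [2, 8), [9, 26), [41, 44).
A but not B: [30, 41), [44, 47).
B but not A: [2, 4), [5, 8), [9, 11), [18, 26).
Combining gives A △ B.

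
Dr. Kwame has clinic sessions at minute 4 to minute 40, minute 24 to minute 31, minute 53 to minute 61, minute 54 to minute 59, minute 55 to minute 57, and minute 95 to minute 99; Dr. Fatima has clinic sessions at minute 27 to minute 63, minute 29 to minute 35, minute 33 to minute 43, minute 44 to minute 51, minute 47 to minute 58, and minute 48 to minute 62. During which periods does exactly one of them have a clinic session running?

First set merges to minute 4 to minute 40, minute 53 to minute 61, minute 95 to minute 99.
Second set merges to minute 27 to minute 63.
A \ B = minute 4 to minute 27, minute 95 to minute 99.
B \ A = minute 40 to minute 53, minute 61 to minute 63.
Union of the two gives the symmetric difference.

minute 4 to minute 27, minute 40 to minute 53, minute 61 to minute 63, minute 95 to minute 99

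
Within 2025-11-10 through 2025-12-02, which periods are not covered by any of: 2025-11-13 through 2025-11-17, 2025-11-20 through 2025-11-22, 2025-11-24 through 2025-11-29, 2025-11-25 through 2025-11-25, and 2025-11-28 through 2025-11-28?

After merging, the occupied span is 2025-11-13 through 2025-11-17, 2025-11-20 through 2025-11-22, 2025-11-24 through 2025-11-29.
Gaps within 2025-11-10 through 2025-12-02: 2025-11-10 through 2025-11-12, 2025-11-18 through 2025-11-19, 2025-11-23 through 2025-11-23, 2025-11-30 through 2025-12-02.

2025-11-10 through 2025-11-12, 2025-11-18 through 2025-11-19, 2025-11-23 through 2025-11-23, 2025-11-30 through 2025-12-02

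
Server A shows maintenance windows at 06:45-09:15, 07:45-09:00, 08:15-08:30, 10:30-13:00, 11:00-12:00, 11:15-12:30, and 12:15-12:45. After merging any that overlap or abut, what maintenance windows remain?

06:45–09:15, 10:30–13:00

07:45–09:00 overlaps/touches 06:45–09:15 → extend to 06:45–09:15.
08:15–08:30 overlaps/touches 06:45–09:15 → extend to 06:45–09:15.
10:30–13:00 is disjoint → start new block.
11:00–12:00 overlaps/touches 10:30–13:00 → extend to 10:30–13:00.
11:15–12:30 overlaps/touches 10:30–13:00 → extend to 10:30–13:00.
12:15–12:45 overlaps/touches 10:30–13:00 → extend to 10:30–13:00.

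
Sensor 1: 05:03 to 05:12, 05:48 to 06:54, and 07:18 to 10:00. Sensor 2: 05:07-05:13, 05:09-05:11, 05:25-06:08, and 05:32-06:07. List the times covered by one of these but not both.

05:03–05:07, 05:12–05:13, 05:25–05:48, 06:08–06:54, 07:18–10:00

B, merged: 05:07–05:13, 05:25–06:08.
A \ B = 05:03–05:07, 06:08–06:54, 07:18–10:00.
B \ A = 05:12–05:13, 05:25–05:48.
Union of the two gives the symmetric difference.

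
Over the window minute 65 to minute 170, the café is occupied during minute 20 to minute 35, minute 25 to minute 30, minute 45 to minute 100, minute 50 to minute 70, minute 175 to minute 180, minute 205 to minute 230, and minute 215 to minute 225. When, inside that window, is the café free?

Covered (merged): minute 20 to minute 35, minute 45 to minute 100, minute 175 to minute 180, minute 205 to minute 230.
Gaps within minute 65 to minute 170: minute 100 to minute 170.

minute 100 to minute 170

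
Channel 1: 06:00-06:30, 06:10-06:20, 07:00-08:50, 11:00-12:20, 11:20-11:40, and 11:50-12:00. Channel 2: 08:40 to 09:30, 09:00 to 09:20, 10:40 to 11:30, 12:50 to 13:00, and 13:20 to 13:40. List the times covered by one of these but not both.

06:00-06:30, 07:00-08:40, 08:50-09:30, 10:40-11:00, 11:30-12:20, 12:50-13:00, 13:20-13:40

First set merges to 06:00-06:30, 07:00-08:50, 11:00-12:20.
Second set merges to 08:40-09:30, 10:40-11:30, 12:50-13:00, 13:20-13:40.
A \ B = 06:00-06:30, 07:00-08:40, 11:30-12:20.
B \ A = 08:50-09:30, 10:40-11:00, 12:50-13:00, 13:20-13:40.
Union of the two gives the symmetric difference.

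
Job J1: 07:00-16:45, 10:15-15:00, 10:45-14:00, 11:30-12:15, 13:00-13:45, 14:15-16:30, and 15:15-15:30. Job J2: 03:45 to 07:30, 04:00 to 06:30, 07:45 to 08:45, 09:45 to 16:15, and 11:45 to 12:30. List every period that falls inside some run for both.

07:00-07:30, 07:45-08:45, 09:45-16:15

First set merges to 07:00-16:45.
Second set merges to 03:45-07:30, 07:45-08:45, 09:45-16:15.
07:00-16:45 ∩ B → 07:00-07:30, 07:45-08:45, 09:45-16:15.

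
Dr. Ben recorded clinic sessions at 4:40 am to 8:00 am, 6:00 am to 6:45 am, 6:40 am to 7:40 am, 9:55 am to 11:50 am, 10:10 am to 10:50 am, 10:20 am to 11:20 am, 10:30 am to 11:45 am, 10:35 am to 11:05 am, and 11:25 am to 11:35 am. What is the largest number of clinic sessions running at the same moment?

At 10:35 am, 5 of the intervals are simultaneously active.
No point has more.

5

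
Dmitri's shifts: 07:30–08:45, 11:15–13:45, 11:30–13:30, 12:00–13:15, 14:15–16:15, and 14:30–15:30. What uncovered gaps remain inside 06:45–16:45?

After merging, the occupied span is 07:30–08:45, 11:15–13:45, 14:15–16:15.
Complement within 06:45–16:45: 06:45–07:30, 08:45–11:15, 13:45–14:15, 16:15–16:45.

06:45–07:30, 08:45–11:15, 13:45–14:15, 16:15–16:45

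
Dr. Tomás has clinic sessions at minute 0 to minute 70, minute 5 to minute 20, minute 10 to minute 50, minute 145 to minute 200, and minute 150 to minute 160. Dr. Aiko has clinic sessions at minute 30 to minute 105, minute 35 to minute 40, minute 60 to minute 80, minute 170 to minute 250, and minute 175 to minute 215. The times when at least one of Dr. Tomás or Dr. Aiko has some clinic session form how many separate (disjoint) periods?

2

Merge the first list: minute 0 to minute 70, minute 145 to minute 200.
Merge the second list: minute 30 to minute 105, minute 170 to minute 250.
A ∪ B = minute 0 to minute 105, minute 145 to minute 250.
That is 2 disjoint pieces.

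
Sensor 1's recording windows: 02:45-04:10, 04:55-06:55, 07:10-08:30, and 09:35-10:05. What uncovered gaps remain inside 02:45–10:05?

04:10–04:55, 06:55–07:10, 08:30–09:35

After merging, the occupied span is 02:45–04:10, 04:55–06:55, 07:10–08:30, 09:35–10:05.
Gaps within 02:45–10:05: 04:10–04:55, 06:55–07:10, 08:30–09:35.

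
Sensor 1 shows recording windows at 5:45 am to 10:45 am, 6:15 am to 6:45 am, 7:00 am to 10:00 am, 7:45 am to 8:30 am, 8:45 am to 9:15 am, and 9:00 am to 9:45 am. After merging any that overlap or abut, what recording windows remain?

6:15 am–6:45 am overlaps/touches 5:45 am–10:45 am → extend to 5:45 am–10:45 am.
7:00 am–10:00 am overlaps/touches 5:45 am–10:45 am → extend to 5:45 am–10:45 am.
7:45 am–8:30 am overlaps/touches 5:45 am–10:45 am → extend to 5:45 am–10:45 am.
8:45 am–9:15 am overlaps/touches 5:45 am–10:45 am → extend to 5:45 am–10:45 am.
9:00 am–9:45 am overlaps/touches 5:45 am–10:45 am → extend to 5:45 am–10:45 am.

5:45 am–10:45 am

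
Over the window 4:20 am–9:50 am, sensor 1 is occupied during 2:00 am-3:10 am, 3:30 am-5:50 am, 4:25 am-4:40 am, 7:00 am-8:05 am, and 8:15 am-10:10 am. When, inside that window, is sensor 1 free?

5:50 am-7:00 am, 8:05 am-8:15 am

The merged coverage is 2:00 am-3:10 am, 3:30 am-5:50 am, 7:00 am-8:05 am, 8:15 am-10:10 am.
Complement within 4:20 am-9:50 am: 5:50 am-7:00 am, 8:05 am-8:15 am.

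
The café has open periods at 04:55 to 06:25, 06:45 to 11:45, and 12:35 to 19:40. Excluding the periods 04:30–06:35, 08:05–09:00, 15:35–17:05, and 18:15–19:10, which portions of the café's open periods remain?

04:55–06:25 lies entirely inside B → drops out.
06:45–11:45 with B removed leaves 06:45–08:05, 09:00–11:45.
12:35–19:40 with B removed leaves 12:35–15:35, 17:05–18:15, 19:10–19:40.

06:45–08:05, 09:00–11:45, 12:35–15:35, 17:05–18:15, 19:10–19:40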